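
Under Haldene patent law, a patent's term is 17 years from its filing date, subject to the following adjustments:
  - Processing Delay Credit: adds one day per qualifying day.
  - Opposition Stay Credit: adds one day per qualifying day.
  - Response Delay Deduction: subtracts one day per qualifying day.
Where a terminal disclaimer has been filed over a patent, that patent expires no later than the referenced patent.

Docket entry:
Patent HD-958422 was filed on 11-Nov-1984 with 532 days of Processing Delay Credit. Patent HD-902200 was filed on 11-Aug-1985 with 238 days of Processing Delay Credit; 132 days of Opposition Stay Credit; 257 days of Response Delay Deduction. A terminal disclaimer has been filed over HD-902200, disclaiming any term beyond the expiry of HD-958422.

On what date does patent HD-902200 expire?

Natural term of HD-902200:
  Base: filing + 17 years → 11 August 2002.
  Processing Delay Credit: +238 days → 6 April 2003.
  Opposition Stay Credit: +132 days → 16 August 2003.
  Response Delay Deduction: −257 days → 2 December 2002.
Expiry of referenced patent HD-958422:
  Base: filing + 17 years → 11 November 2001.
  Processing Delay Credit: +532 days → 27 April 2003.
Terminal disclaimer: HD-902200 expires on the earlier of 2 December 2002 and 27 April 2003.

December 2, 2002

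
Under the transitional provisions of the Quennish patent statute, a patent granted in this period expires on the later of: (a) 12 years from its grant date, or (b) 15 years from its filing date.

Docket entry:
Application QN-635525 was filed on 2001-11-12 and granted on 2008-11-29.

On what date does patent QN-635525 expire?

November 29, 2020

(a) grant + 12 years → 29 November 2020.
(b) filing + 15 years → 12 November 2016.
Later of the two: 29 November 2020.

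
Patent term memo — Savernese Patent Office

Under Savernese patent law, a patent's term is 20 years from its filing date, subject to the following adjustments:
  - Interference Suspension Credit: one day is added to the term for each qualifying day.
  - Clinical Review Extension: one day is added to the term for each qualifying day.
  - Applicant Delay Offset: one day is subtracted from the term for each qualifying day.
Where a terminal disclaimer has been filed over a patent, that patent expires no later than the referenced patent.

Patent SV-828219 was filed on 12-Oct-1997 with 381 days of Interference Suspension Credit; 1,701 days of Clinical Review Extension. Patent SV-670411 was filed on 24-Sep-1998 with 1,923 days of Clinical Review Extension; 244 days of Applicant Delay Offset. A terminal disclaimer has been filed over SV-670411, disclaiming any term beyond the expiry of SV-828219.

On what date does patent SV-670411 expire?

April 30, 2023

Natural term of SV-670411:
  Base: filing + 20 years → 24 September 2018.
  Clinical Review Extension: +1923 days → 30 December 2023.
  Applicant Delay Offset: −244 days → 30 April 2023.
Expiry of referenced patent SV-828219:
  Base: filing + 20 years → 12 October 2017.
  Interference Suspension Credit: +381 days → 28 October 2018.
  Clinical Review Extension: +1701 days → 25 June 2023.
Terminal disclaimer: SV-670411 expires on the earlier of 30 April 2023 and 25 June 2023.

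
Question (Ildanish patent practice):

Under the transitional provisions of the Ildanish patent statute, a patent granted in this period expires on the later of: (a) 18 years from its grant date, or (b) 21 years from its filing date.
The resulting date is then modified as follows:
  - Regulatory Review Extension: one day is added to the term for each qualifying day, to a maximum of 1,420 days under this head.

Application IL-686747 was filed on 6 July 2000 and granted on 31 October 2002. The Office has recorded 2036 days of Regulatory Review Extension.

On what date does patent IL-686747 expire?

May 26, 2025

(a) grant + 18 years → 31 October 2020.
(b) filing + 21 years → 6 July 2021.
Later of the two: 6 July 2021.
Regulatory Review Extension: 2036 days claimed exceeds the 1420-day cap, so +1420 days → 26 May 2025.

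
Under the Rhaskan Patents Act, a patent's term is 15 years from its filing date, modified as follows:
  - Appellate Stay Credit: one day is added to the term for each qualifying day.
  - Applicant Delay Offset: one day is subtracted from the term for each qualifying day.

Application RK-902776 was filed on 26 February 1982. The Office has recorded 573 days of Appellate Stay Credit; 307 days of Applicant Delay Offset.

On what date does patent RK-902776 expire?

1997-11-19

Base term: filing date + 15 years → 26 February 1997.
Appellate Stay Credit: +573 days → 22 September 1998.
Applicant Delay Offset: −307 days → 19 November 1997.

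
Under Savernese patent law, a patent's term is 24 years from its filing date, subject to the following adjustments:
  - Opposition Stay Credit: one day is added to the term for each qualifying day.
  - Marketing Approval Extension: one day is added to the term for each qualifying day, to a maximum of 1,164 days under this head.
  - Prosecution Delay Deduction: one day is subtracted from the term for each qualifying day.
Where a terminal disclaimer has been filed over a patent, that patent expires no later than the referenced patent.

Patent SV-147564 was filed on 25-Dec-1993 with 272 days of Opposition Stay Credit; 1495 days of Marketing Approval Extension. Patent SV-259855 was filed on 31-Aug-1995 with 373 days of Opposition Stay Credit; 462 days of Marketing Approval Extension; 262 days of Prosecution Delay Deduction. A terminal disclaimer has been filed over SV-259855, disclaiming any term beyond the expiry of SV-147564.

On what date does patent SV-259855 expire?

March 26, 2021

Natural term of SV-259855:
  Base: filing + 24 years → 31 August 2019.
  Opposition Stay Credit: +373 days → 7 September 2020.
  Marketing Approval Extension: 462 days (within the 1164-day cap) → +462 days → 13 December 2021.
  Prosecution Delay Deduction: −262 days → 26 March 2021.
Expiry of referenced patent SV-147564:
  Base: filing + 24 years → 25 December 2017.
  Opposition Stay Credit: +272 days → 23 September 2018.
  Marketing Approval Extension: 1495 days claimed exceeds the 1164-day cap, so +1164 days → 30 November 2021.
Terminal disclaimer: SV-259855 expires on the earlier of 26 March 2021 and 30 November 2021.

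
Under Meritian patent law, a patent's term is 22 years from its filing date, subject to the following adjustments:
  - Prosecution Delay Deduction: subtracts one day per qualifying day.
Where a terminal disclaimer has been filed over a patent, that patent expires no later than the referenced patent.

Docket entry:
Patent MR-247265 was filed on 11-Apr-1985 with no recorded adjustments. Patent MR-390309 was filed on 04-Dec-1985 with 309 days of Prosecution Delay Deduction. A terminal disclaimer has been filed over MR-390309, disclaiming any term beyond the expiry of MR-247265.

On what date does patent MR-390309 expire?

2007-01-29

Natural term of MR-390309:
  Base: filing + 22 years → 4 December 2007.
  Prosecution Delay Deduction: −309 days → 29 January 2007.
Expiry of referenced patent MR-247265:
  Base: filing + 22 years → 11 April 2007.
Terminal disclaimer: MR-390309 expires on the earlier of 29 January 2007 and 11 April 2007.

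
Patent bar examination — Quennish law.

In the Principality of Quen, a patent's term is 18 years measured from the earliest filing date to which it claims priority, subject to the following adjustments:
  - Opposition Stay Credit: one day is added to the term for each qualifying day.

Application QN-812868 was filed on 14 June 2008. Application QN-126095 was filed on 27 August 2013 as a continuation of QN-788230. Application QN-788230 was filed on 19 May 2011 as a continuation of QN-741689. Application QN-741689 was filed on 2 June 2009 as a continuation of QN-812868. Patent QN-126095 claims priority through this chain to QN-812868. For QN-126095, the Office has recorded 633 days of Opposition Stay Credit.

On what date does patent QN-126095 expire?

Earliest priority filing: 14 June 2008.
Base term: 14 June 2008 + 18 years → 14 June 2026.
Opposition Stay Credit: +633 days → 8 March 2028.

2028-03-08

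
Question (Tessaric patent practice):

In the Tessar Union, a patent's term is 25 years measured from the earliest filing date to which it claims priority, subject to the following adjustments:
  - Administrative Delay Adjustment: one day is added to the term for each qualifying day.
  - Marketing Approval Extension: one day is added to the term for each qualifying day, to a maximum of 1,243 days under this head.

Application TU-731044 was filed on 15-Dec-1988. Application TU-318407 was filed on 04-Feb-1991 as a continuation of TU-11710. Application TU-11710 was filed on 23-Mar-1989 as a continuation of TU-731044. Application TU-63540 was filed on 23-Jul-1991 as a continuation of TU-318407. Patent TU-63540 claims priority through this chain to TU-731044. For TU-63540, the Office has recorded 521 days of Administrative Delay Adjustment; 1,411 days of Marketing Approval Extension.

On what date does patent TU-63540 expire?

October 14, 2018

Earliest priority filing: 15 December 1988.
Base term: 15 December 1988 + 25 years → 15 December 2013.
Administrative Delay Adjustment: +521 days → 20 May 2015.
Marketing Approval Extension: 1411 days claimed exceeds the 1243-day cap, so +1243 days → 14 October 2018.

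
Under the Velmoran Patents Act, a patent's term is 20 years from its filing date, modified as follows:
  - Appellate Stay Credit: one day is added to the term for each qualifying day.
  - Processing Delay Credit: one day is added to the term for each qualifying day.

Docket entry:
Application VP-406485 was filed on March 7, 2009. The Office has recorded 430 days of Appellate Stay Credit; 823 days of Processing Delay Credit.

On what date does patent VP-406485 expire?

2032-08-11

Base term: filing date + 20 years → 7 March 2029.
Appellate Stay Credit: +430 days → 11 May 2030.
Processing Delay Credit: +823 days → 11 August 2032.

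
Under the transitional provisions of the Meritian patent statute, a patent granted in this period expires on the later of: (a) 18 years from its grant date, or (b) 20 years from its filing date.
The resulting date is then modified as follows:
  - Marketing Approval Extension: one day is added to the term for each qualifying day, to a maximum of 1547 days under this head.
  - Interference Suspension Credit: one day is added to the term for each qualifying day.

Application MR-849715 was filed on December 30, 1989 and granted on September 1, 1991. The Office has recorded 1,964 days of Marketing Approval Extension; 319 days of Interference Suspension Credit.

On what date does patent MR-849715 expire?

2015-02-08

(a) grant + 18 years → 1 September 2009.
(b) filing + 20 years → 30 December 2009.
Later of the two: 30 December 2009.
Marketing Approval Extension: 1964 days claimed exceeds the 1547-day cap, so +1547 days → 26 March 2014.
Interference Suspension Credit: +319 days → 8 February 2015.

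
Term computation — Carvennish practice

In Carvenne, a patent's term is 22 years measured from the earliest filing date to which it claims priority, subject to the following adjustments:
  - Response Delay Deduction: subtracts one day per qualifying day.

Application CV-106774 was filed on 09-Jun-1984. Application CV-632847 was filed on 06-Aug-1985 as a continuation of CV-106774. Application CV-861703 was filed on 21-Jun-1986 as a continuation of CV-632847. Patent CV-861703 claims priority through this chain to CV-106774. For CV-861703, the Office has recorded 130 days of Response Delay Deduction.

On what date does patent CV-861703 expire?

2006-01-30

Earliest priority filing: 9 June 1984.
Base term: 9 June 1984 + 22 years → 9 June 2006.
Response Delay Deduction: −130 days → 30 January 2006.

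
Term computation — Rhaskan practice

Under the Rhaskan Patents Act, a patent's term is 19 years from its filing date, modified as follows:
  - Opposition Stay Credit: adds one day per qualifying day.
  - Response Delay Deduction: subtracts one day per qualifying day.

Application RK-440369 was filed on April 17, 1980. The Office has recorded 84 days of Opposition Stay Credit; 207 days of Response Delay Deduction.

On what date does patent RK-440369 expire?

December 15, 1998

Base term: filing date + 19 years → 17 April 1999.
Opposition Stay Credit: +84 days → 10 July 1999.
Response Delay Deduction: −207 days → 15 December 1998.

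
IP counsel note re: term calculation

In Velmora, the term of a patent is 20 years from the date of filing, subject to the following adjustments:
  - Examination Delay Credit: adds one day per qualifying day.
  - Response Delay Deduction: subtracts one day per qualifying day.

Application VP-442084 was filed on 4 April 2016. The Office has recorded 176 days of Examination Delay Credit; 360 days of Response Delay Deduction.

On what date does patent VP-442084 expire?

Base term: filing date + 20 years → 4 April 2036.
Examination Delay Credit: +176 days → 27 September 2036.
Response Delay Deduction: −360 days → 3 October 2035.

2035-10-03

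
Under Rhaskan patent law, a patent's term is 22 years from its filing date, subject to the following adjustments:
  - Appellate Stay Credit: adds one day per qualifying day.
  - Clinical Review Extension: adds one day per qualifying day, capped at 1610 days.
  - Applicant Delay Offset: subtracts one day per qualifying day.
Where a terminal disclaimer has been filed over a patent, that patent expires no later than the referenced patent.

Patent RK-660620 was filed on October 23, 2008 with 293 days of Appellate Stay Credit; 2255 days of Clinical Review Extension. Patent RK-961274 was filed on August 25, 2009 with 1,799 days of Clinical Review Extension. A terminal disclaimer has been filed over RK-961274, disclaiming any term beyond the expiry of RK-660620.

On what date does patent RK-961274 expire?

Natural term of RK-961274:
  Base: filing + 22 years → 25 August 2031.
  Clinical Review Extension: 1799 days claimed exceeds the 1610-day cap, so +1610 days → 21 January 2036.
Expiry of referenced patent RK-660620:
  Base: filing + 22 years → 23 October 2030.
  Appellate Stay Credit: +293 days → 12 August 2031.
  Clinical Review Extension: 2255 days claimed exceeds the 1610-day cap, so +1610 days → 8 January 2036.
Terminal disclaimer: RK-961274 expires on the earlier of 21 January 2036 and 8 January 2036.

January 8, 2036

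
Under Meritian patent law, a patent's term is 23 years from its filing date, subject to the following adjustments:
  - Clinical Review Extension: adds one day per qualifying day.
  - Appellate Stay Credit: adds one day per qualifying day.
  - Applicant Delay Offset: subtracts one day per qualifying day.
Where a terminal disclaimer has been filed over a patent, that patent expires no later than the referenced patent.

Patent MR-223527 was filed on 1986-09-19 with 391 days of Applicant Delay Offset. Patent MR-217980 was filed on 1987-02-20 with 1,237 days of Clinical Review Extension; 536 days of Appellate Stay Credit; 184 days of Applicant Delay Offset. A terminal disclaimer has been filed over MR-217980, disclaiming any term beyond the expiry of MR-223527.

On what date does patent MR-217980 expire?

2008-08-24

Natural term of MR-217980:
  Base: filing + 23 years → 20 February 2010.
  Clinical Review Extension: +1237 days → 11 July 2013.
  Appellate Stay Credit: +536 days → 29 December 2014.
  Applicant Delay Offset: −184 days → 28 June 2014.
Expiry of referenced patent MR-223527:
  Base: filing + 23 years → 19 September 2009.
  Applicant Delay Offset: −391 days → 24 August 2008.
Terminal disclaimer: MR-217980 expires on the earlier of 28 June 2014 and 24 August 2008.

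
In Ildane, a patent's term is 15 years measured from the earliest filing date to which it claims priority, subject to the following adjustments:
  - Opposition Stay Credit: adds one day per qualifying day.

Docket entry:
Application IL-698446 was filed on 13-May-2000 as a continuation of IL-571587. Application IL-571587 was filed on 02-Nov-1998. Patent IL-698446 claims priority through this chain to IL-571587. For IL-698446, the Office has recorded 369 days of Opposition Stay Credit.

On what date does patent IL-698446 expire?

2014-11-06

Earliest priority filing: 2 November 1998.
Base term: 2 November 1998 + 15 years → 2 November 2013.
Opposition Stay Credit: +369 days → 6 November 2014.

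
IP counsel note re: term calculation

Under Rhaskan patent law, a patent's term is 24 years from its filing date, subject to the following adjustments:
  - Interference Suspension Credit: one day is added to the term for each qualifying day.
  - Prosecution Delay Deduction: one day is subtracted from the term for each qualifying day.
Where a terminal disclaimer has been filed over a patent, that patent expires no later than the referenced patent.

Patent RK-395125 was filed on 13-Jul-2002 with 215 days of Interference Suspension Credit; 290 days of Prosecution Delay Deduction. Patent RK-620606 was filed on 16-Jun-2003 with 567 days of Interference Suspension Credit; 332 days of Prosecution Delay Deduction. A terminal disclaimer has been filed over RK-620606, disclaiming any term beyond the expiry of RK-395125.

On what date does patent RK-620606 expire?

Natural term of RK-620606:
  Base: filing + 24 years → 16 June 2027.
  Interference Suspension Credit: +567 days → 3 January 2029.
  Prosecution Delay Deduction: −332 days → 6 February 2028.
Expiry of referenced patent RK-395125:
  Base: filing + 24 years → 13 July 2026.
  Interference Suspension Credit: +215 days → 13 February 2027.
  Prosecution Delay Deduction: −290 days → 29 April 2026.
Terminal disclaimer: RK-620606 expires on the earlier of 6 February 2028 and 29 April 2026.

2026-04-29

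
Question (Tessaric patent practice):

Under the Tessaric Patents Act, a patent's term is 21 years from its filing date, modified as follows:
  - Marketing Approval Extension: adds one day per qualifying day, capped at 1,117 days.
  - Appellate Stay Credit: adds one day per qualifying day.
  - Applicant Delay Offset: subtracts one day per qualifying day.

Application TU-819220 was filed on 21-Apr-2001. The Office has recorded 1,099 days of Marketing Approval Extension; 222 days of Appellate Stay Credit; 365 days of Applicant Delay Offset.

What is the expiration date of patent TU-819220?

Base term: filing date + 21 years → 21 April 2022.
Marketing Approval Extension: 1099 days (within the 1117-day cap) → +1099 days → 24 April 2025.
Appellate Stay Credit: +222 days → 2 December 2025.
Applicant Delay Offset: −365 days → 2 December 2024.

December 2, 2024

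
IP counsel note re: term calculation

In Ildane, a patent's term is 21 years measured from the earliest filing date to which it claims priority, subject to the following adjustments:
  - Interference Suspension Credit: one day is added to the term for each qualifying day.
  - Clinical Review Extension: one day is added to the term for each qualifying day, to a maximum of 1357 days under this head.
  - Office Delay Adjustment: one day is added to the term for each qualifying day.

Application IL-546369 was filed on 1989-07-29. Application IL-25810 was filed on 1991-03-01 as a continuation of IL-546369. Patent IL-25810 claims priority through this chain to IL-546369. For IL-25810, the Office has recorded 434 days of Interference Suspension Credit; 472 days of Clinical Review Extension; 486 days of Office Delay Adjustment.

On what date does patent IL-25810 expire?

2014-05-21

Earliest priority filing: 29 July 1989.
Base term: 29 July 1989 + 21 years → 29 July 2010.
Interference Suspension Credit: +434 days → 6 October 2011.
Clinical Review Extension: 472 days (within the 1357-day cap) → +472 days → 20 January 2013.
Office Delay Adjustment: +486 days → 21 May 2014.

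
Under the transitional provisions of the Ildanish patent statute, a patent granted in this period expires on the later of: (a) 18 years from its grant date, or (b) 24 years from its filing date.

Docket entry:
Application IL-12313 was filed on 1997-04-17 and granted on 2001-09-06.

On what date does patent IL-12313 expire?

(a) grant + 18 years → 6 September 2019.
(b) filing + 24 years → 17 April 2021.
Later of the two: 17 April 2021.

April 17, 2021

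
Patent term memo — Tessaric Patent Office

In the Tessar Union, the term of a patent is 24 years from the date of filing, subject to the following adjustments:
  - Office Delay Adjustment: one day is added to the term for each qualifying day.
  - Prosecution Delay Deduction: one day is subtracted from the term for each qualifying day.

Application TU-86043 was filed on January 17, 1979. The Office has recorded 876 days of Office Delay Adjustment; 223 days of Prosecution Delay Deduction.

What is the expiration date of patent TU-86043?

Base term: filing date + 24 years → 17 January 2003.
Office Delay Adjustment: +876 days → 11 June 2005.
Prosecution Delay Deduction: −223 days → 31 October 2004.

October 31, 2004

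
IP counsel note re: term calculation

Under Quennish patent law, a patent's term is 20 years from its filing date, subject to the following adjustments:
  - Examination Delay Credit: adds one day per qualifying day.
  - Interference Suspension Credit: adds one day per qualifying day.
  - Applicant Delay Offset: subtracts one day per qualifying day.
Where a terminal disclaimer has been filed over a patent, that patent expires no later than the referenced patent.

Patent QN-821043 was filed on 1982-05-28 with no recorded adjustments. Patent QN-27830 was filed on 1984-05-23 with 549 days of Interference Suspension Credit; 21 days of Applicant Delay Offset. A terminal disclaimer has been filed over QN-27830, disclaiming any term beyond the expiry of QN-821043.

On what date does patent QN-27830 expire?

May 28, 2002

Natural term of QN-27830:
  Base: filing + 20 years → 23 May 2004.
  Interference Suspension Credit: +549 days → 23 November 2005.
  Applicant Delay Offset: −21 days → 2 November 2005.
Expiry of referenced patent QN-821043:
  Base: filing + 20 years → 28 May 2002.
Terminal disclaimer: QN-27830 expires on the earlier of 2 November 2005 and 28 May 2002.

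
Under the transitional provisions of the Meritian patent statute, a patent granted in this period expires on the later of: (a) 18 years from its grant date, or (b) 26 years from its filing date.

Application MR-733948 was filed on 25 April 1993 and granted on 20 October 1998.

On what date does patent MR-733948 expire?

April 25, 2019

(a) grant + 18 years → 20 October 2016.
(b) filing + 26 years → 25 April 2019.
Later of the two: 25 April 2019.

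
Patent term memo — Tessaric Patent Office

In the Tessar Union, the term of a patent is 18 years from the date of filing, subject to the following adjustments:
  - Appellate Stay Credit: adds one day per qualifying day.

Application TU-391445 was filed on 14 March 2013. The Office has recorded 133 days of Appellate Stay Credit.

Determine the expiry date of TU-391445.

July 25, 2031

Base term: filing date + 18 years → 14 March 2031.
Appellate Stay Credit: +133 days → 25 July 2031.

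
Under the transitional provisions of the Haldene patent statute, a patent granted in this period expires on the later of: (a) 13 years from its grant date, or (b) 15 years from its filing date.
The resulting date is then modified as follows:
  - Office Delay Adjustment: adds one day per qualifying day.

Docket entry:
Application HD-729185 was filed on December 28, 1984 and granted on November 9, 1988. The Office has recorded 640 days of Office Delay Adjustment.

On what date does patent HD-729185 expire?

(a) grant + 13 years → 9 November 2001.
(b) filing + 15 years → 28 December 1999.
Later of the two: 9 November 2001.
Office Delay Adjustment: +640 days → 11 August 2003.

August 11, 2003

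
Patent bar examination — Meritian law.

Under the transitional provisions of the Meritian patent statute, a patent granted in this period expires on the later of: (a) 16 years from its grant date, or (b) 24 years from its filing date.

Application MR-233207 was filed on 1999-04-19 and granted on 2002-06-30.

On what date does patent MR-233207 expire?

(a) grant + 16 years → 30 June 2018.
(b) filing + 24 years → 19 April 2023.
Later of the two: 19 April 2023.

2023-04-19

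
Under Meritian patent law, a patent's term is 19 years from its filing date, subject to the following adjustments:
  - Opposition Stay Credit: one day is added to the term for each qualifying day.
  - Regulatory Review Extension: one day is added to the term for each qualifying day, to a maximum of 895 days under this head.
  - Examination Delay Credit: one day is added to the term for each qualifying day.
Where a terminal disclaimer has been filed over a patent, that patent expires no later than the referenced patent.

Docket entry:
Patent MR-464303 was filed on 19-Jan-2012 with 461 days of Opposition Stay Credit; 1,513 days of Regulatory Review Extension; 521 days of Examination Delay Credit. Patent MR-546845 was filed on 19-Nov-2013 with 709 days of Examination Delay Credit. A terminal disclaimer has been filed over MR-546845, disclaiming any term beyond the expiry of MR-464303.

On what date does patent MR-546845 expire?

2034-10-29

Natural term of MR-546845:
  Base: filing + 19 years → 19 November 2032.
  Examination Delay Credit: +709 days → 29 October 2034.
Expiry of referenced patent MR-464303:
  Base: filing + 19 years → 19 January 2031.
  Opposition Stay Credit: +461 days → 24 April 2032.
  Regulatory Review Extension: 1513 days claimed exceeds the 895-day cap, so +895 days → 6 October 2034.
  Examination Delay Credit: +521 days → 10 March 2036.
Terminal disclaimer: MR-546845 expires on the earlier of 29 October 2034 and 10 March 2036.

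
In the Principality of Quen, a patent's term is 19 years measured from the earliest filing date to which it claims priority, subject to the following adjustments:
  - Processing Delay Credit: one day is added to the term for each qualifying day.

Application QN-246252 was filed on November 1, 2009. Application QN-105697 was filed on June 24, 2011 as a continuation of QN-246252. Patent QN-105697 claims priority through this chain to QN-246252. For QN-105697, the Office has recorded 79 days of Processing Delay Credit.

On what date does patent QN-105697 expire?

Earliest priority filing: 1 November 2009.
Base term: 1 November 2009 + 19 years → 1 November 2028.
Processing Delay Credit: +79 days → 19 January 2029.

2029-01-19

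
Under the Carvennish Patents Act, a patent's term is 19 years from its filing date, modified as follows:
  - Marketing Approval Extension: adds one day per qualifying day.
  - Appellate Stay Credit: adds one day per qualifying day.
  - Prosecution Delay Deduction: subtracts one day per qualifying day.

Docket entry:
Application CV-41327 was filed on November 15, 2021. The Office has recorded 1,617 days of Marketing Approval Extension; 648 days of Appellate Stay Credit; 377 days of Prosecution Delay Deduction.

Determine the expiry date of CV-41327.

Base term: filing date + 19 years → 15 November 2040.
Marketing Approval Extension: +1617 days → 20 April 2045.
Appellate Stay Credit: +648 days → 28 January 2047.
Prosecution Delay Deduction: −377 days → 16 January 2046.

January 16, 2046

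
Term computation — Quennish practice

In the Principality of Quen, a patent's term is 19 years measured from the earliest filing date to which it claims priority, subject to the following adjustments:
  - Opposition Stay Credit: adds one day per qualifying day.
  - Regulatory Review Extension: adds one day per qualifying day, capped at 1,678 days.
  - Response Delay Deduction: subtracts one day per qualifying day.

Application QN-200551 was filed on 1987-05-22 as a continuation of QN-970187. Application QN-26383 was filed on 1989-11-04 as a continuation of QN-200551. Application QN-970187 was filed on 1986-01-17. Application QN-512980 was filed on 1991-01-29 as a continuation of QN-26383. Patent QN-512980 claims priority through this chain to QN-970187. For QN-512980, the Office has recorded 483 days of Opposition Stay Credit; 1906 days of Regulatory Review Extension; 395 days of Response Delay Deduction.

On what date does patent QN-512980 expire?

Earliest priority filing: 17 January 1986.
Base term: 17 January 1986 + 19 years → 17 January 2005.
Opposition Stay Credit: +483 days → 15 May 2006.
Regulatory Review Extension: 1906 days claimed exceeds the 1678-day cap, so +1678 days → 18 December 2010.
Response Delay Deduction: −395 days → 18 November 2009.

2009-11-18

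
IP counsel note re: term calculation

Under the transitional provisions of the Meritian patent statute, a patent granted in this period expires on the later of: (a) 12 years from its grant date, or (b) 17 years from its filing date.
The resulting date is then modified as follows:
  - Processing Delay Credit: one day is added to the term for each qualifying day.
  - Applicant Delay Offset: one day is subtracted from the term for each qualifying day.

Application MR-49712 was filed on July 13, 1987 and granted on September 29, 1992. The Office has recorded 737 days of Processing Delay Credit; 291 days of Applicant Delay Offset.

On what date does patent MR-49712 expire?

December 19, 2005

(a) grant + 12 years → 29 September 2004.
(b) filing + 17 years → 13 July 2004.
Later of the two: 29 September 2004.
Processing Delay Credit: +737 days → 6 October 2006.
Applicant Delay Offset: −291 days → 19 December 2005.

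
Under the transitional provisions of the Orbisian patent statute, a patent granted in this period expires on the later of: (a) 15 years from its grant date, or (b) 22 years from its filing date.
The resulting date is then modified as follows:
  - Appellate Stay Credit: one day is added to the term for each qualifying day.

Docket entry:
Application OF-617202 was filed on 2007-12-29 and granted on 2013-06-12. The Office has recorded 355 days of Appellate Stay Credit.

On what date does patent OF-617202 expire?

2030-12-19

(a) grant + 15 years → 12 June 2028.
(b) filing + 22 years → 29 December 2029.
Later of the two: 29 December 2029.
Appellate Stay Credit: +355 days → 19 December 2030.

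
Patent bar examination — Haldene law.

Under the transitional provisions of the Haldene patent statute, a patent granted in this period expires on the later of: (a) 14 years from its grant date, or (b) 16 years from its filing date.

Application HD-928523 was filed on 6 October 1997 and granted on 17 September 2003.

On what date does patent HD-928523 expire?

September 17, 2017

(a) grant + 14 years → 17 September 2017.
(b) filing + 16 years → 6 October 2013.
Later of the two: 17 September 2017.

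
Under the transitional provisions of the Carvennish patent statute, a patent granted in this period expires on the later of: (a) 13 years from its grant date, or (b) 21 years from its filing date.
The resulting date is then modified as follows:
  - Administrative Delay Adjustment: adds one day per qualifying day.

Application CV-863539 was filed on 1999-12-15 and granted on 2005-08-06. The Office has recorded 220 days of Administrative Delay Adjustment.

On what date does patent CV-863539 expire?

July 23, 2021

(a) grant + 13 years → 6 August 2018.
(b) filing + 21 years → 15 December 2020.
Later of the two: 15 December 2020.
Administrative Delay Adjustment: +220 days → 23 July 2021.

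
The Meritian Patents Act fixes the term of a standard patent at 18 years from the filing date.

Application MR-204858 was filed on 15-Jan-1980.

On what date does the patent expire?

1998-01-15

Filing date + 18 years → 15 January 1998.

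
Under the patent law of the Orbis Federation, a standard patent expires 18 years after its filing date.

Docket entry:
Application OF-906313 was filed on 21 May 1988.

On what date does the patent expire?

Filing date + 18 years → 21 May 2006.

May 21, 2006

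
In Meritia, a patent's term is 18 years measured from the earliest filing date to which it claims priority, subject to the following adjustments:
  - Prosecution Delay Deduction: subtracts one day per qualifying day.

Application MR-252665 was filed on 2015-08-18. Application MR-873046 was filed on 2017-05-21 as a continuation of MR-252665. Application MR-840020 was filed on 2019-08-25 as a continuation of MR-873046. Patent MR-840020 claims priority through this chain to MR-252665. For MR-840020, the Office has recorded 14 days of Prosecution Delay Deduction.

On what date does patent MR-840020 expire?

Earliest priority filing: 18 August 2015.
Base term: 18 August 2015 + 18 years → 18 August 2033.
Prosecution Delay Deduction: −14 days → 4 August 2033.

August 4, 2033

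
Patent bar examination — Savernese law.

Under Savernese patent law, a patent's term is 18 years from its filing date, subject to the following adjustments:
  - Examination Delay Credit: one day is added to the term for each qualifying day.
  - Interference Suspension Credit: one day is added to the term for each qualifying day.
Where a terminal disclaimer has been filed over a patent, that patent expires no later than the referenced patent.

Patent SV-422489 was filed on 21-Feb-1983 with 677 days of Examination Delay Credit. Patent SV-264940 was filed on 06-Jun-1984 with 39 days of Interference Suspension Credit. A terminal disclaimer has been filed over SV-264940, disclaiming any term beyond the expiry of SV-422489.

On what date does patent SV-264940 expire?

Natural term of SV-264940:
  Base: filing + 18 years → 6 June 2002.
  Interference Suspension Credit: +39 days → 15 July 2002.
Expiry of referenced patent SV-422489:
  Base: filing + 18 years → 21 February 2001.
  Examination Delay Credit: +677 days → 30 December 2002.
Terminal disclaimer: SV-264940 expires on the earlier of 15 July 2002 and 30 December 2002.

2002-07-15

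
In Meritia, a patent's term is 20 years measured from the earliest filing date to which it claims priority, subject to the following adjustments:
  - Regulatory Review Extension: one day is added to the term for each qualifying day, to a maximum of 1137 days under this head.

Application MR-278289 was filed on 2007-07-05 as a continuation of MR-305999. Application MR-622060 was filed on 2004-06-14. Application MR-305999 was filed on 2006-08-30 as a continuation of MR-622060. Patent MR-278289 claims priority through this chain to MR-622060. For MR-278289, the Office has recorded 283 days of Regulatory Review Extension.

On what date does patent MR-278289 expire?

March 24, 2025

Earliest priority filing: 14 June 2004.
Base term: 14 June 2004 + 20 years → 14 June 2024.
Regulatory Review Extension: 283 days (within the 1137-day cap) → +283 days → 24 March 2025.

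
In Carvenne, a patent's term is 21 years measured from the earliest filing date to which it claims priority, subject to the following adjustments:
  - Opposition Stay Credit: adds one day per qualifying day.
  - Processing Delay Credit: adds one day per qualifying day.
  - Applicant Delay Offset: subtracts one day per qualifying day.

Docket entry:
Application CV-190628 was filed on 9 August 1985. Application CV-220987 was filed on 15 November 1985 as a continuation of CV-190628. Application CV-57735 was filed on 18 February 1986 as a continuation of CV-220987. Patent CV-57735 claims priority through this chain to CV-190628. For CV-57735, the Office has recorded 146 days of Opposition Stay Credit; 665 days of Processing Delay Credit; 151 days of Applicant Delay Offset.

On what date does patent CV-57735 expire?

Earliest priority filing: 9 August 1985.
Base term: 9 August 1985 + 21 years → 9 August 2006.
Opposition Stay Credit: +146 days → 2 January 2007.
Processing Delay Credit: +665 days → 28 October 2008.
Applicant Delay Offset: −151 days → 30 May 2008.

2008-05-30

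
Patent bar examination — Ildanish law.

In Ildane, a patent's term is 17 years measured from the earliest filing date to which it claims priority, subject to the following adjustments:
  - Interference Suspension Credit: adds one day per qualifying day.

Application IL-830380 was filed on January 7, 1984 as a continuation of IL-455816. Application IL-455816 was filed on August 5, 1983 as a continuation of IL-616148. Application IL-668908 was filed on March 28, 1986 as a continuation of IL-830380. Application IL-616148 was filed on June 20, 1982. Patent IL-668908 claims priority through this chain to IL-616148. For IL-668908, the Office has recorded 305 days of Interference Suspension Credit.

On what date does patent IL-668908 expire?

April 20, 2000

Earliest priority filing: 20 June 1982.
Base term: 20 June 1982 + 17 years → 20 June 1999.
Interference Suspension Credit: +305 days → 20 April 2000.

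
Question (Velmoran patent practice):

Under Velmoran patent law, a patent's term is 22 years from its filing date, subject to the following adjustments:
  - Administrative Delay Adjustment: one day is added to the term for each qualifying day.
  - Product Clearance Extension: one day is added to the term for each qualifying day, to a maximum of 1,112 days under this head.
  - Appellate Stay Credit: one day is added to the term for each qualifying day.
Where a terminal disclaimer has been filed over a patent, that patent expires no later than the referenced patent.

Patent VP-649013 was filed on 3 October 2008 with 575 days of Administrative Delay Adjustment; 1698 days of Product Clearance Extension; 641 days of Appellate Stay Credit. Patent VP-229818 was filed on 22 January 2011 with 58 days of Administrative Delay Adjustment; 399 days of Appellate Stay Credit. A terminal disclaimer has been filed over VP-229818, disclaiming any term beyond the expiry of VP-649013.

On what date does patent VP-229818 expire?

2034-04-24

Natural term of VP-229818:
  Base: filing + 22 years → 22 January 2033.
  Administrative Delay Adjustment: +58 days → 21 March 2033.
  Appellate Stay Credit: +399 days → 24 April 2034.
Expiry of referenced patent VP-649013:
  Base: filing + 22 years → 3 October 2030.
  Administrative Delay Adjustment: +575 days → 30 April 2032.
  Product Clearance Extension: 1698 days claimed exceeds the 1112-day cap, so +1112 days → 17 May 2035.
  Appellate Stay Credit: +641 days → 16 February 2037.
Terminal disclaimer: VP-229818 expires on the earlier of 24 April 2034 and 16 February 2037.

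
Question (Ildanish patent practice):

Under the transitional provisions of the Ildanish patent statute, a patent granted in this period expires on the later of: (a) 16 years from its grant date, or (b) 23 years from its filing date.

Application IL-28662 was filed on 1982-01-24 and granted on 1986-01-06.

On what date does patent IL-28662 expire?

January 24, 2005

(a) grant + 16 years → 6 January 2002.
(b) filing + 23 years → 24 January 2005.
Later of the two: 24 January 2005.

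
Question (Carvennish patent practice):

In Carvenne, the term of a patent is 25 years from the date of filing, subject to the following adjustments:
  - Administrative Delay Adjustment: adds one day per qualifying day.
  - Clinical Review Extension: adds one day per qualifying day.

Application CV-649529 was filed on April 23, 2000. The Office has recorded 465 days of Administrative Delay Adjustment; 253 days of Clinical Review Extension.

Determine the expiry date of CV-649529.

April 11, 2027

Base term: filing date + 25 years → 23 April 2025.
Administrative Delay Adjustment: +465 days → 1 August 2026.
Clinical Review Extension: +253 days → 11 April 2027.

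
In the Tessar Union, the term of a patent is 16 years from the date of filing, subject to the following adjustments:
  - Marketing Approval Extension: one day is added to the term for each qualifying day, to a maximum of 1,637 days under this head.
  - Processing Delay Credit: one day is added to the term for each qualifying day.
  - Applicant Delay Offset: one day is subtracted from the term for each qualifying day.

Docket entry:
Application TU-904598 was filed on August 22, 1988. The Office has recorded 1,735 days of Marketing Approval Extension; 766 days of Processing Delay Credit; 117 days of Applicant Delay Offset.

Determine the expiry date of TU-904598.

November 25, 2010

Base term: filing date + 16 years → 22 August 2004.
Marketing Approval Extension: 1735 days claimed exceeds the 1637-day cap, so +1637 days → 14 February 2009.
Processing Delay Credit: +766 days → 22 March 2011.
Applicant Delay Offset: −117 days → 25 November 2010.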